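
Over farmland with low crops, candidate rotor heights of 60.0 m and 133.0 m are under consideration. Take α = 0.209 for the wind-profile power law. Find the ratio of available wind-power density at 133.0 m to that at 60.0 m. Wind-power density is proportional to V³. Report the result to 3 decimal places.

1.647

Speed ratio: V_B/V_A = (z_B/z_A)^α = (133.0/60.0)^0.209 = (2.2167)^0.209 = 1.18100
Power-density ratio: P_B/P_A = (V_B/V_A)³ = (1.18100)³ = 1.64723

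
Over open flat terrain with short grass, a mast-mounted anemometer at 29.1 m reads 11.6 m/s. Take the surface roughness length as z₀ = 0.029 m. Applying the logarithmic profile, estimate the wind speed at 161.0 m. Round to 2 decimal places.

14.47 m/s

Log law: V(z) ∝ ln(z/z₀), so V₂/V₁ = ln(z₂/z₀) / ln(z₁/z₀).
ln(161.0/0.029) = 8.6219, ln(29.1/0.029) = 6.9112
V₂ = 11.6 × 8.6219/6.9112 = 11.6 × 1.2475 = 14.4712 m/s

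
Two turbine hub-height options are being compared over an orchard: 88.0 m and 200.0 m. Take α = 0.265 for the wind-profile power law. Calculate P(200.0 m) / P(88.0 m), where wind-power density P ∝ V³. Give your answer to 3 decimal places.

Speed ratio: V_B/V_A = (z_B/z_A)^α = (200.0/88.0)^0.265 = (2.2727)^0.265 = 1.24304
Power-density ratio: P_B/P_A = (V_B/V_A)³ = (1.24304)³ = 1.92068

1.921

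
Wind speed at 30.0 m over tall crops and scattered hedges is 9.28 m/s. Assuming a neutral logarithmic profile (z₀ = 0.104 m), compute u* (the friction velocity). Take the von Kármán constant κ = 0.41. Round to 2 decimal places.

u* ≈ 0.67 m/s

Log law: V(z) = (u*/κ) · ln(z/z₀) ⇒ u* = κ · V / ln(z/z₀)
u* = 0.41 × 9.28 / ln(30.0/0.104) = 0.41 × 9.28 / 5.6646
   = 3.8048 / 5.6646 = 0.6717 m/s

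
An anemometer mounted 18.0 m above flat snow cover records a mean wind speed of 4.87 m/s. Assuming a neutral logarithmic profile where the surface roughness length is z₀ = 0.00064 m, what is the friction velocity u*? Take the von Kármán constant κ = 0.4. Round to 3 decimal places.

u* ≈ 0.190 m/s

Log law: V(z) = (u*/κ) · ln(z/z₀) ⇒ u* = κ · V / ln(z/z₀)
u* = 0.4 × 4.87 / ln(18.0/0.00064) = 0.4 × 4.87 / 10.2444
   = 1.9480 / 10.2444 = 0.1902 m/s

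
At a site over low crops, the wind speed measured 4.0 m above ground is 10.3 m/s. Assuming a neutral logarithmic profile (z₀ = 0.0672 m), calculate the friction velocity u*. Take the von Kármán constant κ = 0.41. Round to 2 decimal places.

u* ≈ 1.03 m/s

Log law: V(z) = (u*/κ) · ln(z/z₀) ⇒ u* = κ · V / ln(z/z₀)
u* = 0.41 × 10.3 / ln(4.0/0.0672) = 0.41 × 10.3 / 4.0864
   = 4.2230 / 4.0864 = 1.0334 m/s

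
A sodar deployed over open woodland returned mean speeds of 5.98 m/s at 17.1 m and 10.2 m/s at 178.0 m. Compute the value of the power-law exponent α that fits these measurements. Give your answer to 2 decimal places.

Power law: V₂/V₁ = (z₂/z₁)^α ⇒ α = ln(V₂/V₁) / ln(z₂/z₁)
α = ln(10.2/5.98) / ln(178.0/17.1) = ln(1.7057) / ln(10.4094)
  = 0.53397 / 2.34271 = 0.22793

α ≈ 0.23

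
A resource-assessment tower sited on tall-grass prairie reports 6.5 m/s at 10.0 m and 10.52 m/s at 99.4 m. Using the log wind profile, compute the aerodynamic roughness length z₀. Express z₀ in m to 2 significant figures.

z₀ ≈ 0.24 m

Log law: V(z) ∝ ln(z/z₀). With r = V₁/V₂ = 6.5/10.52 = 0.61787,
r · ln(z₂/z₀) = ln(z₁/z₀) ⇒ ln z₀ = (ln z₁ − r·ln z₂)/(1 − r)
ln z₀ = (2.30259 − 0.61787×4.59915) / 0.38213 = -1.4108
z₀ = exp(-1.4108) = 0.2440 m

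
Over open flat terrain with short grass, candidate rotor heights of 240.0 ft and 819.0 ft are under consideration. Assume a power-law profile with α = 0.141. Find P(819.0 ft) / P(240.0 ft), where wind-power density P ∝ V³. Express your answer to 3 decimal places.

Speed ratio: V_B/V_A = (z_B/z_A)^α = (819.0/240.0)^0.141 = (3.4125)^0.141 = 1.18895
Power-density ratio: P_B/P_A = (V_B/V_A)³ = (1.18895)³ = 1.68070

1.681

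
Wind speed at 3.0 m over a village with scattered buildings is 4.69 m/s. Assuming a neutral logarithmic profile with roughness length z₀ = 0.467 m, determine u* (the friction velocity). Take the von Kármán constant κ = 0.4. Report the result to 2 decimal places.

Log law: V(z) = (u*/κ) · ln(z/z₀) ⇒ u* = κ · V / ln(z/z₀)
u* = 0.4 × 4.69 / ln(3.0/0.467) = 0.4 × 4.69 / 1.8600
   = 1.8760 / 1.8600 = 1.0086 m/s

u* ≈ 1.01 m/s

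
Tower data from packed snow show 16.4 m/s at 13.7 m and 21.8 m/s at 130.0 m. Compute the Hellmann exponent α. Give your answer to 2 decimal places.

Power law: V₂/V₁ = (z₂/z₁)^α ⇒ α = ln(V₂/V₁) / ln(z₂/z₁)
α = ln(21.8/16.4) / ln(130.0/13.7) = ln(1.3293) / ln(9.4891)
  = 0.28463 / 2.25014 = 0.12649

α ≈ 0.13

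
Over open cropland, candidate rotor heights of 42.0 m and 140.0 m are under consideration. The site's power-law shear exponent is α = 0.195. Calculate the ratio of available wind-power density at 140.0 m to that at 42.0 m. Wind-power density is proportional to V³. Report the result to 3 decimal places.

Speed ratio: V_B/V_A = (z_B/z_A)^α = (140.0/42.0)^0.195 = (3.3333)^0.195 = 1.26462
Power-density ratio: P_B/P_A = (V_B/V_A)³ = (1.26462)³ = 2.02248

2.022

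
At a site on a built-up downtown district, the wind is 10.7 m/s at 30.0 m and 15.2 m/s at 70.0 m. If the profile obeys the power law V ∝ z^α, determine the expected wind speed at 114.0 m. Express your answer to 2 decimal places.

18.60 m/s

First find α: α = ln(V₂/V₁)/ln(z₂/z₁) = ln(15.2/10.7)/ln(70.0/30.0) = 0.35105/0.84730 = 0.4143
Extrapolate from 70.0 m to 114.0 m: V₃ = 15.2 × (114.0/70.0)^0.4143 = 15.2 × 1.2239 = 18.6037 m/s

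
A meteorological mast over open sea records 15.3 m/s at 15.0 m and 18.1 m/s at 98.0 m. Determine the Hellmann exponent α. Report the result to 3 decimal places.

Power law: V₂/V₁ = (z₂/z₁)^α ⇒ α = ln(V₂/V₁) / ln(z₂/z₁)
α = ln(18.1/15.3) / ln(98.0/15.0) = ln(1.1830) / ln(6.5333)
  = 0.16806 / 1.87692 = 0.08954

α ≈ 0.090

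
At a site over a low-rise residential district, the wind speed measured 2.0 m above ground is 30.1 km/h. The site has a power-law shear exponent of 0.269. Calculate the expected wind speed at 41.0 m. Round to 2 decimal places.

67.83 km/h

Power-law profile: V₂ = V₁ · (z₂/z₁)^α
V₂ = 30.1 × (41.0/2.0)^0.269 = 30.1 × (20.5000)^0.269
    = 30.1 × 2.2535 = 67.8310 km/h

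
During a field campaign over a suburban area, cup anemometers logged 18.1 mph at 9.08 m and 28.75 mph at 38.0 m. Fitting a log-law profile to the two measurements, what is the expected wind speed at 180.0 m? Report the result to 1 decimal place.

40.3 mph

Log law: V ∝ ln(z/z₀). From the pair, with r = V₁/V₂ = 0.62957,
ln z₀ = (ln z₁ − r·ln z₂)/(1 − r) = (2.2061 − 0.62957×3.6376)/0.37043 = -0.2268 → z₀ = 0.7971 m
V₃ = V₁ · ln(z₃/z₀)/ln(z₁/z₀) = 18.1 × 5.4198/2.4329 = 40.3215 mph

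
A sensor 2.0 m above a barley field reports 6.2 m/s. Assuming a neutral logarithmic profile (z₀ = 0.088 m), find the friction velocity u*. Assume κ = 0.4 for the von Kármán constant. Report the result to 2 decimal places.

Log law: V(z) = (u*/κ) · ln(z/z₀) ⇒ u* = κ · V / ln(z/z₀)
u* = 0.4 × 6.2 / ln(2.0/0.088) = 0.4 × 6.2 / 3.1236
   = 2.4800 / 3.1236 = 0.7940 m/s

u* ≈ 0.79 m/s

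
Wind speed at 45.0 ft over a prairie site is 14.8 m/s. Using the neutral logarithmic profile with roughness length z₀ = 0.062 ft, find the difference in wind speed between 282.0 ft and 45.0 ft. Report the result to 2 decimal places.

Log law: V₂ = V₁ · ln(z₂/z₀)/ln(z₁/z₀) = 14.8 × 8.4225/6.5873 = 18.9233 m/s
ΔV = 18.9233 − 14.8 = 4.1233 m/s

4.12 m/s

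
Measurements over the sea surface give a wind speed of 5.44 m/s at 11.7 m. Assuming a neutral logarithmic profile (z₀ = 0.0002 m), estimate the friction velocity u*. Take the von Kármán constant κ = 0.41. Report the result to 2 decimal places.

Log law: V(z) = (u*/κ) · ln(z/z₀) ⇒ u* = κ · V / ln(z/z₀)
u* = 0.41 × 5.44 / ln(11.7/0.0002) = 0.41 × 5.44 / 10.9768
   = 2.2304 / 10.9768 = 0.2032 m/s

u* ≈ 0.20 m/s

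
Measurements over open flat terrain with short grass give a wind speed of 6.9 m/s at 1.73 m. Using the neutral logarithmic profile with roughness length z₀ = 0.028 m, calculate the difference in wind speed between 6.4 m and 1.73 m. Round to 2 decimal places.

2.19 m/s

Log law: V₂ = V₁ · ln(z₂/z₀)/ln(z₁/z₀) = 6.9 × 5.4318/4.1237 = 9.0889 m/s
ΔV = 9.0889 − 6.9 = 2.1889 m/s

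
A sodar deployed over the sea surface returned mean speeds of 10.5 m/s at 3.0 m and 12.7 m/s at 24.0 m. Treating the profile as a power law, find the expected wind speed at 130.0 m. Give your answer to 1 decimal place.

14.8 m/s

First find α: α = ln(V₂/V₁)/ln(z₂/z₁) = ln(12.7/10.5)/ln(24.0/3.0) = 0.19023/2.07944 = 0.0915
Extrapolate from 24.0 m to 130.0 m: V₃ = 12.7 × (130.0/24.0)^0.0915 = 12.7 × 1.1671 = 14.8226 m/s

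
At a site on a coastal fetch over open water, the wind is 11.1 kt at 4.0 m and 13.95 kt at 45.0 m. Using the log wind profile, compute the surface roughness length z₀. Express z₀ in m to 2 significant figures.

Log law: V(z) ∝ ln(z/z₀). With r = V₁/V₂ = 11.1/13.95 = 0.79570,
r · ln(z₂/z₀) = ln(z₁/z₀) ⇒ ln z₀ = (ln z₁ − r·ln z₂)/(1 − r)
ln z₀ = (1.38629 − 0.79570×3.80666) / 0.20430 = -8.0404
z₀ = exp(-8.0404) = 0.0003222 m

z₀ ≈ 0.00032 m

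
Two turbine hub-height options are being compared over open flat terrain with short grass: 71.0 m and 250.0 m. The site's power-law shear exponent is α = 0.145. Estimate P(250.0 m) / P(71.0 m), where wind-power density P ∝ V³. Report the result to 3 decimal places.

1.729

Speed ratio: V_B/V_A = (z_B/z_A)^α = (250.0/71.0)^0.145 = (3.5211)^0.145 = 1.20024
Power-density ratio: P_B/P_A = (V_B/V_A)³ = (1.20024)³ = 1.72905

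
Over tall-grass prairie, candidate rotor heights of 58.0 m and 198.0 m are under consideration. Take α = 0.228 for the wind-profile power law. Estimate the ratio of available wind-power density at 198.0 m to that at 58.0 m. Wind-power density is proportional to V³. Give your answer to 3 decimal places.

Speed ratio: V_B/V_A = (z_B/z_A)^α = (198.0/58.0)^0.228 = (3.4138)^0.228 = 1.32306
Power-density ratio: P_B/P_A = (V_B/V_A)³ = (1.32306)³ = 2.31598

2.316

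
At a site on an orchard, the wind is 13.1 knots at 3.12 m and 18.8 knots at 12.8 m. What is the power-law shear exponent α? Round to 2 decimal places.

α ≈ 0.26

Power law: V₂/V₁ = (z₂/z₁)^α ⇒ α = ln(V₂/V₁) / ln(z₂/z₁)
α = ln(18.8/13.1) / ln(12.8/3.12) = ln(1.4351) / ln(4.1026)
  = 0.36124 / 1.41161 = 0.25591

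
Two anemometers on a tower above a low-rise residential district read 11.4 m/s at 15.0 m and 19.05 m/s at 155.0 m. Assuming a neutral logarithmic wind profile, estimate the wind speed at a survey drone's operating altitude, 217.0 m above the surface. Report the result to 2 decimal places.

20.15 m/s

Log law: V ∝ ln(z/z₀). From the pair, with r = V₁/V₂ = 0.59843,
ln z₀ = (ln z₁ − r·ln z₂)/(1 − r) = (2.7081 − 0.59843×5.0434)/0.40157 = -0.7721 → z₀ = 0.4620 m
V₃ = V₁ · ln(z₃/z₀)/ln(z₁/z₀) = 11.4 × 6.1520/3.4802 = 20.1522 m/s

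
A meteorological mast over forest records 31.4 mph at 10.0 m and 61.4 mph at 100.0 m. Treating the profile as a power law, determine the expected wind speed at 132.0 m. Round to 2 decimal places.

First find α: α = ln(V₂/V₁)/ln(z₂/z₁) = ln(61.4/31.4)/ln(100.0/10.0) = 0.67060/2.30259 = 0.2912
Extrapolate from 100.0 m to 132.0 m: V₃ = 61.4 × (132.0/100.0)^0.2912 = 61.4 × 1.0842 = 66.5709 mph

66.57 mph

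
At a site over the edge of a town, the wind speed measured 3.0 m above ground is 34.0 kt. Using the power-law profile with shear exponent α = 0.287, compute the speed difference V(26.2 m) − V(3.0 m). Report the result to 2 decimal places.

29.33 kt

Power law: V₂ = V₁ · (z₂/z₁)^α = 34.0 × (8.7333)^0.287 = 63.3283 kt
ΔV = 63.3283 − 34.0 = 29.3283 kt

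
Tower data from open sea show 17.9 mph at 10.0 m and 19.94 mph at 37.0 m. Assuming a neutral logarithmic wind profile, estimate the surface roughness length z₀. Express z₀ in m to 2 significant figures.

Log law: V(z) ∝ ln(z/z₀). With r = V₁/V₂ = 17.9/19.94 = 0.89769,
r · ln(z₂/z₀) = ln(z₁/z₀) ⇒ ln z₀ = (ln z₁ − r·ln z₂)/(1 − r)
ln z₀ = (2.30259 − 0.89769×3.61092) / 0.10231 = -9.1774
z₀ = exp(-9.1774) = 0.0001033 m

z₀ ≈ 0.00010 m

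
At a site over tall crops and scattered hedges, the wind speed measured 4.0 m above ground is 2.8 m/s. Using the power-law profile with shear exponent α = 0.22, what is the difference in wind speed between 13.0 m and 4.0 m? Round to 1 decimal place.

0.8 m/s

Power law: V₂ = V₁ · (z₂/z₁)^α = 2.8 × (3.2500)^0.22 = 3.6289 m/s
ΔV = 3.6289 − 2.8 = 0.8289 m/s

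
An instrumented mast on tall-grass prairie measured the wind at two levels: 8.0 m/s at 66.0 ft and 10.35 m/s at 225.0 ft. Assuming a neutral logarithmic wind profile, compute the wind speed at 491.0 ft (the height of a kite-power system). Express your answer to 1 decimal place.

11.8 m/s

Log law: V ∝ ln(z/z₀). From the pair, with r = V₁/V₂ = 0.77295,
ln z₀ = (ln z₁ − r·ln z₂)/(1 − r) = (4.1897 − 0.77295×5.4161)/0.22705 = 0.0145 → z₀ = 1.015 ft
V₃ = V₁ · ln(z₃/z₀)/ln(z₁/z₀) = 8.0 × 6.1819/4.1751 = 11.8452 m/s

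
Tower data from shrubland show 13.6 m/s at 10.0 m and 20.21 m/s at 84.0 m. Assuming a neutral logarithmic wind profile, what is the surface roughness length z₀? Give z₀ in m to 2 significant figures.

z₀ ≈ 0.13 m

Log law: V(z) ∝ ln(z/z₀). With r = V₁/V₂ = 13.6/20.21 = 0.67293,
r · ln(z₂/z₀) = ln(z₁/z₀) ⇒ ln z₀ = (ln z₁ − r·ln z₂)/(1 − r)
ln z₀ = (2.30259 − 0.67293×4.43082) / 0.32707 = -2.0762
z₀ = exp(-2.0762) = 0.1254 m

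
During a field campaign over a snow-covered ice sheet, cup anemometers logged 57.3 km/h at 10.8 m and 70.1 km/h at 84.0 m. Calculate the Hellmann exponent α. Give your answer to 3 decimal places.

Power law: V₂/V₁ = (z₂/z₁)^α ⇒ α = ln(V₂/V₁) / ln(z₂/z₁)
α = ln(70.1/57.3) / ln(84.0/10.8) = ln(1.2234) / ln(7.7778)
  = 0.20162 / 2.05127 = 0.09829

α ≈ 0.098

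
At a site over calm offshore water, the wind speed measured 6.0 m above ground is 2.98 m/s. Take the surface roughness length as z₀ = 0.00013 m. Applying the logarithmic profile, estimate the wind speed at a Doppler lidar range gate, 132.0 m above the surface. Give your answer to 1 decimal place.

3.8 m/s

Log law: V(z) ∝ ln(z/z₀), so V₂/V₁ = ln(z₂/z₀) / ln(z₁/z₀).
ln(132.0/0.00013) = 13.8308, ln(6.0/0.00013) = 10.7397
V₂ = 2.98 × 13.8308/10.7397 = 2.98 × 1.2878 = 3.8377 m/s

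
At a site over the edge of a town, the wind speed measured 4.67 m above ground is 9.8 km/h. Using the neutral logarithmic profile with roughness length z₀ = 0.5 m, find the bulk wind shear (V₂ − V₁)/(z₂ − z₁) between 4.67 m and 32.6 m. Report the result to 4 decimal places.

0.3052 km/h/m

Log law: V₂ = V₁ · ln(z₂/z₀)/ln(z₁/z₀) = 9.8 × 4.1775/2.2343 = 18.3230 km/h
ΔV/Δz = (18.3230 − 9.8)/(32.6 − 4.67) = 8.5230/27.9300 = 0.30515 km/h/m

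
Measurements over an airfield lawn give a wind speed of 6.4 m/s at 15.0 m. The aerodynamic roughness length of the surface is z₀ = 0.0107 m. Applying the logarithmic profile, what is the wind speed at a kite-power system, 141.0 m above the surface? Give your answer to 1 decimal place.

8.4 m/s

Log law: V(z) ∝ ln(z/z₀), so V₂/V₁ = ln(z₂/z₀) / ln(z₁/z₀).
ln(141.0/0.0107) = 9.4863, ln(15.0/0.0107) = 7.2456
V₂ = 6.4 × 9.4863/7.2456 = 6.4 × 1.3093 = 8.3792 m/s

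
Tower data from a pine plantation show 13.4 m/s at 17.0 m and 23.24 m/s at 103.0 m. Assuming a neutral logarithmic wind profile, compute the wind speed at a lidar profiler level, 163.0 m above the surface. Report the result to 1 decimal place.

Log law: V ∝ ln(z/z₀). From the pair, with r = V₁/V₂ = 0.57659,
ln z₀ = (ln z₁ − r·ln z₂)/(1 − r) = (2.8332 − 0.57659×4.6347)/0.42341 = 0.3799 → z₀ = 1.462 m
V₃ = V₁ · ln(z₃/z₀)/ln(z₁/z₀) = 13.4 × 4.7138/2.4533 = 25.7472 m/s

25.7 m/s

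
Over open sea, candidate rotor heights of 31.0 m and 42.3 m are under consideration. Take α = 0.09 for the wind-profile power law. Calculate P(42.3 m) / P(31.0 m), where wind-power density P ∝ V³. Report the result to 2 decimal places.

Speed ratio: V_B/V_A = (z_B/z_A)^α = (42.3/31.0)^0.09 = (1.3645)^0.09 = 1.02837
Power-density ratio: P_B/P_A = (V_B/V_A)³ = (1.02837)³ = 1.08754

1.09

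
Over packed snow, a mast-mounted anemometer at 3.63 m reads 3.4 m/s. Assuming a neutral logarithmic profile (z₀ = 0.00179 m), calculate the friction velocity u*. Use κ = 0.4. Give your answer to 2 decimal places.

Log law: V(z) = (u*/κ) · ln(z/z₀) ⇒ u* = κ · V / ln(z/z₀)
u* = 0.4 × 3.4 / ln(3.63/0.00179) = 0.4 × 3.4 / 7.6148
   = 1.3600 / 7.6148 = 0.1786 m/s

u* ≈ 0.18 m/s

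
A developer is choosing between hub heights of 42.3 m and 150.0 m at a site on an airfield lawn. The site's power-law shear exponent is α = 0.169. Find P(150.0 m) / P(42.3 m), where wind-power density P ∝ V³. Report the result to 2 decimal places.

1.90

Speed ratio: V_B/V_A = (z_B/z_A)^α = (150.0/42.3)^0.169 = (3.5461)^0.169 = 1.23853
Power-density ratio: P_B/P_A = (V_B/V_A)³ = (1.23853)³ = 1.89987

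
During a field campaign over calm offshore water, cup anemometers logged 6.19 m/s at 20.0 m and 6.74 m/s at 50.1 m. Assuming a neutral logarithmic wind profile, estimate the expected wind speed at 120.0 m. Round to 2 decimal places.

7.26 m/s

Log law: V ∝ ln(z/z₀). From the pair, with r = V₁/V₂ = 0.91840,
ln z₀ = (ln z₁ − r·ln z₂)/(1 − r) = (2.9957 − 0.91840×3.9140)/0.08160 = -7.3392 → z₀ = 0.0006496 m
V₃ = V₁ · ln(z₃/z₀)/ln(z₁/z₀) = 6.19 × 12.1267/10.3349 = 7.2632 m/s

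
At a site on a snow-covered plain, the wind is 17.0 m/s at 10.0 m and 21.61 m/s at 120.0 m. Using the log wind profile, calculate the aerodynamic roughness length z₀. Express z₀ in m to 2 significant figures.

z₀ ≈ 0.0010 m

Log law: V(z) ∝ ln(z/z₀). With r = V₁/V₂ = 17.0/21.61 = 0.78667,
r · ln(z₂/z₀) = ln(z₁/z₀) ⇒ ln z₀ = (ln z₁ − r·ln z₂)/(1 − r)
ln z₀ = (2.30259 − 0.78667×4.78749) / 0.21333 = -6.8608
z₀ = exp(-6.8608) = 0.001048 m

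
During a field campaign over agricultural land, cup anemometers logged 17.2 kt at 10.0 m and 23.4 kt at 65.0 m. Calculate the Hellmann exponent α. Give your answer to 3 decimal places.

α ≈ 0.164

Power law: V₂/V₁ = (z₂/z₁)^α ⇒ α = ln(V₂/V₁) / ln(z₂/z₁)
α = ln(23.4/17.2) / ln(65.0/10.0) = ln(1.3605) / ln(6.5000)
  = 0.30783 / 1.87180 = 0.16445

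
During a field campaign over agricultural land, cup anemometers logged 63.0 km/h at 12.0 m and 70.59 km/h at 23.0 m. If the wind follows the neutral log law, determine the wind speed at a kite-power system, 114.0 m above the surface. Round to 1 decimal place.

Log law: V ∝ ln(z/z₀). From the pair, with r = V₁/V₂ = 0.89248,
ln z₀ = (ln z₁ − r·ln z₂)/(1 − r) = (2.4849 − 0.89248×3.1355)/0.10752 = -2.9152 → z₀ = 0.05419 m
V₃ = V₁ · ln(z₃/z₀)/ln(z₁/z₀) = 63.0 × 7.6514/5.4001 = 89.2644 km/h

89.3 km/h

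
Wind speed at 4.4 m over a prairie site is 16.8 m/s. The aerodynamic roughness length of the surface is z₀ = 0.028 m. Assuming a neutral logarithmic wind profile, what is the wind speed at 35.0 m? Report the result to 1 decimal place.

23.7 m/s

Log law: V(z) ∝ ln(z/z₀), so V₂/V₁ = ln(z₂/z₀) / ln(z₁/z₀).
ln(35.0/0.028) = 7.1309, ln(4.4/0.028) = 5.0572
V₂ = 16.8 × 7.1309/5.0572 = 16.8 × 1.4101 = 23.6890 m/s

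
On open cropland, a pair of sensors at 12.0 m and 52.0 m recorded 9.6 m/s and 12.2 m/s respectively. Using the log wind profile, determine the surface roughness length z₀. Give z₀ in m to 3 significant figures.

Log law: V(z) ∝ ln(z/z₀). With r = V₁/V₂ = 9.6/12.2 = 0.78689,
r · ln(z₂/z₀) = ln(z₁/z₀) ⇒ ln z₀ = (ln z₁ − r·ln z₂)/(1 − r)
ln z₀ = (2.48491 − 0.78689×3.95124) / 0.21311 = -2.9293
z₀ = exp(-2.9293) = 0.05344 m

z₀ ≈ 0.0534 m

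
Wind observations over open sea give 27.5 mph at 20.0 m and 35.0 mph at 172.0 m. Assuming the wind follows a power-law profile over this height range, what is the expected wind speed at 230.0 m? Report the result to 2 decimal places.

36.16 mph

First find α: α = ln(V₂/V₁)/ln(z₂/z₁) = ln(35.0/27.5)/ln(172.0/20.0) = 0.24116/2.15176 = 0.1121
Extrapolate from 172.0 m to 230.0 m: V₃ = 35.0 × (230.0/172.0)^0.1121 = 35.0 × 1.0331 = 36.1586 mph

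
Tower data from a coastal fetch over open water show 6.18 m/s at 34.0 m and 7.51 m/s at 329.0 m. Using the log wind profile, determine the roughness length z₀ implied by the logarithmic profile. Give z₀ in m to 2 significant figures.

z₀ ≈ 0.00089 m

Log law: V(z) ∝ ln(z/z₀). With r = V₁/V₂ = 6.18/7.51 = 0.82290,
r · ln(z₂/z₀) = ln(z₁/z₀) ⇒ ln z₀ = (ln z₁ − r·ln z₂)/(1 − r)
ln z₀ = (3.52636 − 0.82290×5.79606) / 0.17710 = -7.0201
z₀ = exp(-7.0201) = 0.0008938 m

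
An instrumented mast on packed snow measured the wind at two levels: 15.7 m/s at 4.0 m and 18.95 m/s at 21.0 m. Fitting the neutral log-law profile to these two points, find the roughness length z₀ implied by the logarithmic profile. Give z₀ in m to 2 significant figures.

Log law: V(z) ∝ ln(z/z₀). With r = V₁/V₂ = 15.7/18.95 = 0.82850,
r · ln(z₂/z₀) = ln(z₁/z₀) ⇒ ln z₀ = (ln z₁ − r·ln z₂)/(1 − r)
ln z₀ = (1.38629 − 0.82850×3.04452) / 0.17150 = -6.6242
z₀ = exp(-6.6242) = 0.001328 m

z₀ ≈ 0.0013 m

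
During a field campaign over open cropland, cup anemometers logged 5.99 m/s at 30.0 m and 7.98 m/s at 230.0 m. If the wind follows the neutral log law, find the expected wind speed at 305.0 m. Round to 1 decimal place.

Log law: V ∝ ln(z/z₀). From the pair, with r = V₁/V₂ = 0.75063,
ln z₀ = (ln z₁ − r·ln z₂)/(1 − r) = (3.4012 − 0.75063×5.4381)/0.24937 = -2.7299 → z₀ = 0.06522 m
V₃ = V₁ · ln(z₃/z₀)/ln(z₁/z₀) = 5.99 × 8.4502/6.1311 = 8.2557 m/s

8.3 m/s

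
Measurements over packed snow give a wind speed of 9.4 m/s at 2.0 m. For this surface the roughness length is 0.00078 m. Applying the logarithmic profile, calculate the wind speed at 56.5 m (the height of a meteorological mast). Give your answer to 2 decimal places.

Log law: V(z) ∝ ln(z/z₀), so V₂/V₁ = ln(z₂/z₀) / ln(z₁/z₀).
ln(56.5/0.00078) = 11.1905, ln(2.0/0.00078) = 7.8494
V₂ = 9.4 × 11.1905/7.8494 = 9.4 × 1.4257 = 13.4011 m/s

13.40 m/s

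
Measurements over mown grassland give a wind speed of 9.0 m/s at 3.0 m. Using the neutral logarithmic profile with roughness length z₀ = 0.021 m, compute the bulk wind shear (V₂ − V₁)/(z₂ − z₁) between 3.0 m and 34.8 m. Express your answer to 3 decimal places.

0.140 m/s/m

Log law: V₂ = V₁ · ln(z₂/z₀)/ln(z₁/z₀) = 9.0 × 7.4129/4.9618 = 13.4457 m/s
ΔV/Δz = (13.4457 − 9.0)/(34.8 − 3.0) = 4.4457/31.8000 = 0.13980 m/s/m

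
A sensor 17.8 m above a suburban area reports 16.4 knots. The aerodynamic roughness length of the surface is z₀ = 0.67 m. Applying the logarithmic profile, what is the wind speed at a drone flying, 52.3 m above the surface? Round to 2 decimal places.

Log law: V(z) ∝ ln(z/z₀), so V₂/V₁ = ln(z₂/z₀) / ln(z₁/z₀).
ln(52.3/0.67) = 4.3575, ln(17.8/0.67) = 3.2797
V₂ = 16.4 × 4.3575/3.2797 = 16.4 × 1.3286 = 21.7895 knots

21.79 knots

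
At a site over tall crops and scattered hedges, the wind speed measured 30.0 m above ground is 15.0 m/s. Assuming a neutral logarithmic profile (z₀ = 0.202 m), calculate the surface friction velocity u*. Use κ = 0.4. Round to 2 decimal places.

Log law: V(z) = (u*/κ) · ln(z/z₀) ⇒ u* = κ · V / ln(z/z₀)
u* = 0.4 × 15.0 / ln(30.0/0.202) = 0.4 × 15.0 / 5.0007
   = 6.0000 / 5.0007 = 1.1998 m/s

u* ≈ 1.20 m/s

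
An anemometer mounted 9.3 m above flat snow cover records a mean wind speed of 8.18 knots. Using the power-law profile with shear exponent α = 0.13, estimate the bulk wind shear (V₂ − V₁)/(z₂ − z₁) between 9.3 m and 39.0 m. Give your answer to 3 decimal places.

0.056 knots/m

Power law: V₂ = V₁ · (z₂/z₁)^α = 8.18 × (4.1935)^0.13 = 9.8557 knots
ΔV/Δz = (9.8557 − 8.18)/(39.0 − 9.3) = 1.6757/29.7000 = 0.05642 knots/m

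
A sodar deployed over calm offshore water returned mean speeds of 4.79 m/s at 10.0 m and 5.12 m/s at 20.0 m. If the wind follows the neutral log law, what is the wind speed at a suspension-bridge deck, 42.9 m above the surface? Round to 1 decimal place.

5.5 m/s

Log law: V ∝ ln(z/z₀). From the pair, with r = V₁/V₂ = 0.93555,
ln z₀ = (ln z₁ − r·ln z₂)/(1 − r) = (2.3026 − 0.93555×2.9957)/0.06445 = -7.7586 → z₀ = 0.0004271 m
V₃ = V₁ · ln(z₃/z₀)/ln(z₁/z₀) = 4.79 × 11.5174/10.0611 = 5.4833 m/s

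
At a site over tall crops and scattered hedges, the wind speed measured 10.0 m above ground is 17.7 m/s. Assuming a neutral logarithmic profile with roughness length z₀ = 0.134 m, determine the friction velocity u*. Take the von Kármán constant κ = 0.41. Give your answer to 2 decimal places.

u* ≈ 1.68 m/s

Log law: V(z) = (u*/κ) · ln(z/z₀) ⇒ u* = κ · V / ln(z/z₀)
u* = 0.41 × 17.7 / ln(10.0/0.134) = 0.41 × 17.7 / 4.3125
   = 7.2570 / 4.3125 = 1.6828 m/s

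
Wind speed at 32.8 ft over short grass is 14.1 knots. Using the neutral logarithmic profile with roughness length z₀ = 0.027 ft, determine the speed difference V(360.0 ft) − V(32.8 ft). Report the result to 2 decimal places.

Log law: V₂ = V₁ · ln(z₂/z₀)/ln(z₁/z₀) = 14.1 × 9.4980/7.1023 = 18.8560 knots
ΔV = 18.8560 − 14.1 = 4.7560 knots

4.76 knots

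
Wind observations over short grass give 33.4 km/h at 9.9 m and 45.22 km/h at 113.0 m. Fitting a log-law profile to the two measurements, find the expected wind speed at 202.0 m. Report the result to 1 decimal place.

48.0 km/h

Log law: V ∝ ln(z/z₀). From the pair, with r = V₁/V₂ = 0.73861,
ln z₀ = (ln z₁ − r·ln z₂)/(1 − r) = (2.2925 − 0.73861×4.7274)/0.26139 = -4.5877 → z₀ = 0.01018 m
V₃ = V₁ · ln(z₃/z₀)/ln(z₁/z₀) = 33.4 × 9.8959/6.8802 = 48.0399 km/h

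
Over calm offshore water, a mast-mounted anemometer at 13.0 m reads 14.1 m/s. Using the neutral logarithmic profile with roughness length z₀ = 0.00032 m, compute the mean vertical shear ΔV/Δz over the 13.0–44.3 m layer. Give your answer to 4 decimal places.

0.0520 m/s/m

Log law: V₂ = V₁ · ln(z₂/z₀)/ln(z₁/z₀) = 14.1 × 11.8382/10.6121 = 15.7290 m/s
ΔV/Δz = (15.7290 − 14.1)/(44.3 − 13.0) = 1.6290/31.3000 = 0.05204 m/s/m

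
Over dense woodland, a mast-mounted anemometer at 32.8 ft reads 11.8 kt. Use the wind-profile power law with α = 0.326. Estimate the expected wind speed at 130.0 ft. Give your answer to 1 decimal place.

Power-law profile: V₂ = V₁ · (z₂/z₁)^α
V₂ = 11.8 × (130.0/32.8)^0.326 = 11.8 × (3.9634)^0.326
    = 11.8 × 1.5666 = 18.4864 kt

18.5 kt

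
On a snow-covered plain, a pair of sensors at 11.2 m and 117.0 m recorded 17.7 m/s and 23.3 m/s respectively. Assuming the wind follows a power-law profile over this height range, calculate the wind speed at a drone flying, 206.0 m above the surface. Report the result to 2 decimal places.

First find α: α = ln(V₂/V₁)/ln(z₂/z₁) = ln(23.3/17.7)/ln(117.0/11.2) = 0.27489/2.34626 = 0.1172
Extrapolate from 117.0 m to 206.0 m: V₃ = 23.3 × (206.0/117.0)^0.1172 = 23.3 × 1.0685 = 24.8966 m/s

24.90 m/s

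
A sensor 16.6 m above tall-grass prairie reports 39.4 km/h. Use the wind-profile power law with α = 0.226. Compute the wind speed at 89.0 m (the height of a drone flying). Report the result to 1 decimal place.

Power-law profile: V₂ = V₁ · (z₂/z₁)^α
V₂ = 39.4 × (89.0/16.6)^0.226 = 39.4 × (5.3614)^0.226
    = 39.4 × 1.4616 = 57.5856 km/h

57.6 km/h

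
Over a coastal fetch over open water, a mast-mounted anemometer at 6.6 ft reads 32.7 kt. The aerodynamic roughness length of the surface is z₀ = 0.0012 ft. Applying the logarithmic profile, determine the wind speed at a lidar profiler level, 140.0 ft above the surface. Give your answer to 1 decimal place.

Log law: V(z) ∝ ln(z/z₀), so V₂/V₁ = ln(z₂/z₀) / ln(z₁/z₀).
ln(140.0/0.0012) = 11.6671, ln(6.6/0.0012) = 8.6125
V₂ = 32.7 × 11.6671/8.6125 = 32.7 × 1.3547 = 44.2976 kt

44.3 kt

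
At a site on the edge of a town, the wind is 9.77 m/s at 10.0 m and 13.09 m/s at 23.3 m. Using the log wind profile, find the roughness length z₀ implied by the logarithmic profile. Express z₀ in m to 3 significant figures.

z₀ ≈ 0.830 m

Log law: V(z) ∝ ln(z/z₀). With r = V₁/V₂ = 9.77/13.09 = 0.74637,
r · ln(z₂/z₀) = ln(z₁/z₀) ⇒ ln z₀ = (ln z₁ − r·ln z₂)/(1 − r)
ln z₀ = (2.30259 − 0.74637×3.14845) / 0.25363 = -0.1866
z₀ = exp(-0.1866) = 0.8298 m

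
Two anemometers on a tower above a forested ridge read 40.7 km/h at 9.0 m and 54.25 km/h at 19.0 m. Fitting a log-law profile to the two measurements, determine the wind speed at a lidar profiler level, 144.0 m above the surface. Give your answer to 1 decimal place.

Log law: V ∝ ln(z/z₀). From the pair, with r = V₁/V₂ = 0.75023,
ln z₀ = (ln z₁ − r·ln z₂)/(1 − r) = (2.1972 − 0.75023×2.9444)/0.24977 = -0.0472 → z₀ = 0.9539 m
V₃ = V₁ · ln(z₃/z₀)/ln(z₁/z₀) = 40.7 × 5.0170/2.2444 = 90.9782 km/h

91.0 km/h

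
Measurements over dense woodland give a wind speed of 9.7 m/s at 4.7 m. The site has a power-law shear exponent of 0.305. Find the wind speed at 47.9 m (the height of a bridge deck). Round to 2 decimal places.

19.69 m/s

Power-law profile: V₂ = V₁ · (z₂/z₁)^α
V₂ = 9.7 × (47.9/4.7)^0.305 = 9.7 × (10.1915)^0.305
    = 9.7 × 2.0301 = 19.6917 m/s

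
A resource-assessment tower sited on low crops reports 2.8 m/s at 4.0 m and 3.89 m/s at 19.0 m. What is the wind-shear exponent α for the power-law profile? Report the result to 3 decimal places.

Power law: V₂/V₁ = (z₂/z₁)^α ⇒ α = ln(V₂/V₁) / ln(z₂/z₁)
α = ln(3.89/2.8) / ln(19.0/4.0) = ln(1.3893) / ln(4.7500)
  = 0.32879 / 1.55814 = 0.21101

α ≈ 0.211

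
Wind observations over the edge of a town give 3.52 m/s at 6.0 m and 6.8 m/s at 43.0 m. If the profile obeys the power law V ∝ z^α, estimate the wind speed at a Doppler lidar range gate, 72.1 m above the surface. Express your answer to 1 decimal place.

First find α: α = ln(V₂/V₁)/ln(z₂/z₁) = ln(6.8/3.52)/ln(43.0/6.0) = 0.65846/1.96944 = 0.3343
Extrapolate from 43.0 m to 72.1 m: V₃ = 6.8 × (72.1/43.0)^0.3343 = 6.8 × 1.1886 = 8.0827 m/s

8.1 m/s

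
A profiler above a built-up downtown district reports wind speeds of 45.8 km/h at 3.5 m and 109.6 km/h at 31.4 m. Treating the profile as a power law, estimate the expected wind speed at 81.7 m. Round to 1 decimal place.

First find α: α = ln(V₂/V₁)/ln(z₂/z₁) = ln(109.6/45.8)/ln(31.4/3.5) = 0.87255/2.19404 = 0.3977
Extrapolate from 31.4 m to 81.7 m: V₃ = 109.6 × (81.7/31.4)^0.3977 = 109.6 × 1.4627 = 160.3130 km/h

160.3 km/h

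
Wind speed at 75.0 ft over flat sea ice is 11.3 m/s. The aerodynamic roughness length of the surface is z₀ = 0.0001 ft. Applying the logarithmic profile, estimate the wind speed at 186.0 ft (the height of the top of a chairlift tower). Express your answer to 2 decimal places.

12.06 m/s

Log law: V(z) ∝ ln(z/z₀), so V₂/V₁ = ln(z₂/z₀) / ln(z₁/z₀).
ln(186.0/0.0001) = 14.4361, ln(75.0/0.0001) = 13.5278
V₂ = 11.3 × 14.4361/13.5278 = 11.3 × 1.0671 = 12.0587 m/s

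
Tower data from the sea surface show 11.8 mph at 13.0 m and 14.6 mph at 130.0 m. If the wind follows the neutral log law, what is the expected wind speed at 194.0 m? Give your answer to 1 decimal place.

15.1 mph

Log law: V ∝ ln(z/z₀). From the pair, with r = V₁/V₂ = 0.80822,
ln z₀ = (ln z₁ − r·ln z₂)/(1 − r) = (2.5649 − 0.80822×4.8675)/0.19178 = -7.1388 → z₀ = 0.0007937 m
V₃ = V₁ · ln(z₃/z₀)/ln(z₁/z₀) = 11.8 × 12.4067/9.7038 = 15.0868 mph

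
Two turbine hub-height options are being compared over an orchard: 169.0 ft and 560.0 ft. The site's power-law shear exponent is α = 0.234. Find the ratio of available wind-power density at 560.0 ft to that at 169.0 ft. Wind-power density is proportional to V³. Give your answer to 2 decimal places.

2.32

Speed ratio: V_B/V_A = (z_B/z_A)^α = (560.0/169.0)^0.234 = (3.3136)^0.234 = 1.32358
Power-density ratio: P_B/P_A = (V_B/V_A)³ = (1.32358)³ = 2.31874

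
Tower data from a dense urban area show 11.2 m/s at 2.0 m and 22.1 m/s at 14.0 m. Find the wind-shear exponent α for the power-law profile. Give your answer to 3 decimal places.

α ≈ 0.349

Power law: V₂/V₁ = (z₂/z₁)^α ⇒ α = ln(V₂/V₁) / ln(z₂/z₁)
α = ln(22.1/11.2) / ln(14.0/2.0) = ln(1.9732) / ln(7.0000)
  = 0.67966 / 1.94591 = 0.34928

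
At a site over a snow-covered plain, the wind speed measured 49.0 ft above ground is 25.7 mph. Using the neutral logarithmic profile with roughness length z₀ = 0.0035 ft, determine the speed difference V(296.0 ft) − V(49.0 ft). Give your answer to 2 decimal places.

4.84 mph

Log law: V₂ = V₁ · ln(z₂/z₀)/ln(z₁/z₀) = 25.7 × 11.3454/9.5468 = 30.5417 mph
ΔV = 30.5417 − 25.7 = 4.8417 mph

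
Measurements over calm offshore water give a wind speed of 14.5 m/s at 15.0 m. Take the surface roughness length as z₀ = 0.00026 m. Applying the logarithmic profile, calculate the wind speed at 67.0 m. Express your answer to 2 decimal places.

Log law: V(z) ∝ ln(z/z₀), so V₂/V₁ = ln(z₂/z₀) / ln(z₁/z₀).
ln(67.0/0.00026) = 12.4595, ln(15.0/0.00026) = 10.9629
V₂ = 14.5 × 12.4595/10.9629 = 14.5 × 1.1365 = 16.4795 m/s

16.48 m/s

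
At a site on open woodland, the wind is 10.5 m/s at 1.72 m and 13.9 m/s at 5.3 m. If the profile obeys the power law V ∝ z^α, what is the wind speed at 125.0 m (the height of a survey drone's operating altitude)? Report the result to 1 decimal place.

First find α: α = ln(V₂/V₁)/ln(z₂/z₁) = ln(13.9/10.5)/ln(5.3/1.72) = 0.28051/1.12538 = 0.2493
Extrapolate from 5.3 m to 125.0 m: V₃ = 13.9 × (125.0/5.3)^0.2493 = 13.9 × 2.1986 = 30.5604 m/s

30.6 m/s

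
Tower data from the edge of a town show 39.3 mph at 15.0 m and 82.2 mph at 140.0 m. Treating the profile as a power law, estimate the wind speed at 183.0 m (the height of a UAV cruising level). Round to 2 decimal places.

First find α: α = ln(V₂/V₁)/ln(z₂/z₁) = ln(82.2/39.3)/ln(140.0/15.0) = 0.73793/2.23359 = 0.3304
Extrapolate from 140.0 m to 183.0 m: V₃ = 82.2 × (183.0/140.0)^0.3304 = 82.2 × 1.0925 = 89.8054 mph

89.81 mph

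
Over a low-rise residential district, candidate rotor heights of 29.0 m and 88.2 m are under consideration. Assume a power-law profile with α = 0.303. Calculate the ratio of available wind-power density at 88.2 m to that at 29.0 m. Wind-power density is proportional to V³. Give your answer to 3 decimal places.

2.749

Speed ratio: V_B/V_A = (z_B/z_A)^α = (88.2/29.0)^0.303 = (3.0414)^0.303 = 1.40078
Power-density ratio: P_B/P_A = (V_B/V_A)³ = (1.40078)³ = 2.74860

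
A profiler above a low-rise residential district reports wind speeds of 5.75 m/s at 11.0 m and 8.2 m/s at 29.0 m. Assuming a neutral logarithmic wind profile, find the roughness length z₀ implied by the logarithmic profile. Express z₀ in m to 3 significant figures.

Log law: V(z) ∝ ln(z/z₀). With r = V₁/V₂ = 5.75/8.2 = 0.70122,
r · ln(z₂/z₀) = ln(z₁/z₀) ⇒ ln z₀ = (ln z₁ − r·ln z₂)/(1 − r)
ln z₀ = (2.39790 − 0.70122×3.36730) / 0.29878 = 0.1228
z₀ = exp(0.1228) = 1.131 m

z₀ ≈ 1.13 m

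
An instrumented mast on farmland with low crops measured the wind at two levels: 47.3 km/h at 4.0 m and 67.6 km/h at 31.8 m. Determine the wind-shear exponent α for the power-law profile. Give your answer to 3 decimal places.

α ≈ 0.172

Power law: V₂/V₁ = (z₂/z₁)^α ⇒ α = ln(V₂/V₁) / ln(z₂/z₁)
α = ln(67.6/47.3) / ln(31.8/4.0) = ln(1.4292) / ln(7.9500)
  = 0.35710 / 2.07317 = 0.17225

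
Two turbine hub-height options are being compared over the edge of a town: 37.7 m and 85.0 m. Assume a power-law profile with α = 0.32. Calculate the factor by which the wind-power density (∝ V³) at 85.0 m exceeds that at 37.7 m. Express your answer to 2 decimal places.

Speed ratio: V_B/V_A = (z_B/z_A)^α = (85.0/37.7)^0.32 = (2.2546)^0.32 = 1.29713
Power-density ratio: P_B/P_A = (V_B/V_A)³ = (1.29713)³ = 2.18250

2.18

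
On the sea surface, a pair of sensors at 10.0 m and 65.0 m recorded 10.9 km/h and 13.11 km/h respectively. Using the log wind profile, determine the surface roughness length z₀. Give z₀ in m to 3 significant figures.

Log law: V(z) ∝ ln(z/z₀). With r = V₁/V₂ = 10.9/13.11 = 0.83143,
r · ln(z₂/z₀) = ln(z₁/z₀) ⇒ ln z₀ = (ln z₁ − r·ln z₂)/(1 − r)
ln z₀ = (2.30259 − 0.83143×4.17439) / 0.16857 = -6.9294
z₀ = exp(-6.9294) = 0.0009786 m

z₀ ≈ 0.000979 m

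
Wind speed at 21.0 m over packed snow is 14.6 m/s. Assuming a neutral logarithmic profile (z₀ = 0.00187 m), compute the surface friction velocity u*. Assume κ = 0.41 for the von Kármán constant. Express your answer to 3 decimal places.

Log law: V(z) = (u*/κ) · ln(z/z₀) ⇒ u* = κ · V / ln(z/z₀)
u* = 0.41 × 14.6 / ln(21.0/0.00187) = 0.41 × 14.6 / 9.3263
   = 5.9860 / 9.3263 = 0.6418 m/s

u* ≈ 0.642 m/s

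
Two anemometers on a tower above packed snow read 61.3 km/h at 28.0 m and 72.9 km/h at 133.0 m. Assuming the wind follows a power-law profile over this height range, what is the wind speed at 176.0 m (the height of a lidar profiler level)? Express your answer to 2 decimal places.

First find α: α = ln(V₂/V₁)/ln(z₂/z₁) = ln(72.9/61.3)/ln(133.0/28.0) = 0.17331/1.55814 = 0.1112
Extrapolate from 133.0 m to 176.0 m: V₃ = 72.9 × (176.0/133.0)^0.1112 = 72.9 × 1.0316 = 75.2072 km/h

75.21 km/h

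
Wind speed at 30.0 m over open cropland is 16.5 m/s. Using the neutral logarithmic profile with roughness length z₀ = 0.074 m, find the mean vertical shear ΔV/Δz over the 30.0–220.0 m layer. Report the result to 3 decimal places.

0.029 m/s/m

Log law: V₂ = V₁ · ln(z₂/z₀)/ln(z₁/z₀) = 16.5 × 7.9973/6.0049 = 21.9747 m/s
ΔV/Δz = (21.9747 − 16.5)/(220.0 − 30.0) = 5.4747/190.0000 = 0.02881 m/s/m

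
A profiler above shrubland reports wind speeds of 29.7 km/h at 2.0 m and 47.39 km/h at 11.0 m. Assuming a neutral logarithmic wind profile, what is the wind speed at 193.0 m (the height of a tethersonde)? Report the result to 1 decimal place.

77.1 km/h

Log law: V ∝ ln(z/z₀). From the pair, with r = V₁/V₂ = 0.62671,
ln z₀ = (ln z₁ − r·ln z₂)/(1 − r) = (0.6931 − 0.62671×2.3979)/0.37329 = -2.1690 → z₀ = 0.1143 m
V₃ = V₁ · ln(z₃/z₀)/ln(z₁/z₀) = 29.7 × 7.4317/2.8621 = 77.1177 km/h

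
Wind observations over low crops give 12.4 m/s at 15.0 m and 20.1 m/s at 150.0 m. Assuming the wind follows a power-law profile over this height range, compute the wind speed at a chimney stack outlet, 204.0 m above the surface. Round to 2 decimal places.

First find α: α = ln(V₂/V₁)/ln(z₂/z₁) = ln(20.1/12.4)/ln(150.0/15.0) = 0.48302/2.30259 = 0.2098
Extrapolate from 150.0 m to 204.0 m: V₃ = 20.1 × (204.0/150.0)^0.2098 = 20.1 × 1.0666 = 21.4392 m/s

21.44 m/s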